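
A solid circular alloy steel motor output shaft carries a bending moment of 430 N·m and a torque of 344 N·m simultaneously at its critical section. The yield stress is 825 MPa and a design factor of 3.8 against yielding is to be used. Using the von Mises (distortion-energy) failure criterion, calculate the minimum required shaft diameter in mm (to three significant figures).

d = 29.1 mm

σ_allow = σ_y/n = 825/3.8 = 217.1 MPa.
For a solid shaft σ_b = 32M/(πd³) and τ = 16T/(πd³), so the von Mises stress is σ' = (16/πd³)·√(4M²+3T²).
√(4M²+3T²) = √(4×(430000)² + 3×(344000)²) = 1.046×10^6 N·mm.
d³ = 16×1.046×10^6/(π×217.1) = 24540 mm³.
d = 29.06 mm.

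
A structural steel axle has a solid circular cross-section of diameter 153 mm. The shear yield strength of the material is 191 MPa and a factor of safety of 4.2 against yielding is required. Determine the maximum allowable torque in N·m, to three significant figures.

T_allow = 32000 N·m

τ_allow = 191/4.2 = 45.48 MPa.
For a solid shaft T_allow = τ_allow·πd³/16; πd³/16 = π×153³/16 = 703200 mm³.
T_allow = 45.48×703200 = 3.198×10^7 N·mm = 31980 N·m.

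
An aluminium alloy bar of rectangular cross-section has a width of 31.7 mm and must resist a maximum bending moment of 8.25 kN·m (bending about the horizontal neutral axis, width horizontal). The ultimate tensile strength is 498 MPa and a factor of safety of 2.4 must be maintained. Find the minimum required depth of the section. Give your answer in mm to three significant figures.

h = 86.7 mm

σ_allow = 498/2.4 = 207.5 MPa.
For a rectangular section σ = 6M/(bh²), so h² = 6M/(b σ_allow) = 6×8250000/(31.7×207.5) = 7525 mm².
h = 86.75 mm.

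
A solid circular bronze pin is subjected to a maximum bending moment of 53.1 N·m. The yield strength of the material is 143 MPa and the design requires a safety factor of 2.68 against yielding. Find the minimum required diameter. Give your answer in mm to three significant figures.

σ_allow = 143/2.68 = 53.36 MPa.
For a solid circular section σ = 32M/(πd³), so d³ = 32M/(π σ_allow) = 32×53100/(π×53.36) = 10140 mm³.
d = 21.64 mm.

d = 21.6 mm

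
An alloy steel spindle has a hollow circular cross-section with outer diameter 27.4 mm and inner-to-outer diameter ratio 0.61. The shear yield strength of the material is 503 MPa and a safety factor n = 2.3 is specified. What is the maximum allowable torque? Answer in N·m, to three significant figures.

τ_allow = 503/2.3 = 218.7 MPa.
For a hollow shaft T_allow = τ_allow·πd_o³(1−k⁴)/16 with 1−k⁴ = 0.8615, so πd_o³(1−k⁴)/16 = 3480 mm³.
T_allow = 218.7×3480 = 761000 N·mm = 761.0 N·m.

T_allow = 761 N·m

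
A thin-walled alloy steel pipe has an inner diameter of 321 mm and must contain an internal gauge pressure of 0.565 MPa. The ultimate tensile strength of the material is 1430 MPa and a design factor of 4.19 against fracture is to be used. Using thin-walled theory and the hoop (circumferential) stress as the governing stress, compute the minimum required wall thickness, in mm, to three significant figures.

σ_allow = 1430/4.19 = 341.3 MPa.
Hoop stress σ_h = pD/(2t), so t = pD/(2σ_allow) = 0.565×321/(2×341.3) = 0.2657 mm.

t = 0.266 mm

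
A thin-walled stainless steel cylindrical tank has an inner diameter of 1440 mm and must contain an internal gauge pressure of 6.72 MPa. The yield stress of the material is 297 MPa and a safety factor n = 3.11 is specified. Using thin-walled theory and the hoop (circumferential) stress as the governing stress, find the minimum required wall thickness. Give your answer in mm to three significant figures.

t = 50.7 mm

σ_allow = 297/3.11 = 95.50 MPa.
Hoop stress σ_h = pD/(2t), so t = pD/(2σ_allow) = 6.72×1440/(2×95.50) = 50.66 mm.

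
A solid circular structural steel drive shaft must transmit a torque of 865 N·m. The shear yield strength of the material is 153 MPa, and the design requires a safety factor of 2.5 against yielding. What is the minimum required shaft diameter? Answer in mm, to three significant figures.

Allowable shear stress τ_allow = 153/2.5 = 61.20 MPa.
For a solid shaft τ = 16T/(πd³), so d³ = 16T/(π τ_allow) = 16×865000/(π×61.20) = 71980 mm³.
d = (71980)^(1/3) = 41.60 mm.

d = 41.6 mm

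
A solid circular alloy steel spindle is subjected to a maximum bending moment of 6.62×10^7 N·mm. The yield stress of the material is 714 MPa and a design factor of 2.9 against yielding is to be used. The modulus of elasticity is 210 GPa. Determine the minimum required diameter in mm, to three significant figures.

σ_allow = 714/2.9 = 246.2 MPa.
For a solid circular section σ = 32M/(πd³), so d³ = 32M/(π σ_allow) = 32×6.6200×10^7/(π×246.2) = 2.739×10^6 mm³.
d = 139.9 mm.

d = 140 mm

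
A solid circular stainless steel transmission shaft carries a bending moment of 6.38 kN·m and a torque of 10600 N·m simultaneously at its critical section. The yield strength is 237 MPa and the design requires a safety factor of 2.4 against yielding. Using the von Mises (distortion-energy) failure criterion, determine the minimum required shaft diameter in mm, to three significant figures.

σ_allow = σ_y/n = 237/2.4 = 98.75 MPa.
For a solid shaft σ_b = 32M/(πd³) and τ = 16T/(πd³), so the von Mises stress is σ' = (16/πd³)·√(4M²+3T²).
√(4M²+3T²) = √(4×(6.380×10^6)² + 3×(1.060×10^7)²) = 2.236×10^7 N·mm.
d³ = 16×2.236×10^7/(π×98.75) = 1.153×10^6 mm³.
d = 104.9 mm.

d = 105 mm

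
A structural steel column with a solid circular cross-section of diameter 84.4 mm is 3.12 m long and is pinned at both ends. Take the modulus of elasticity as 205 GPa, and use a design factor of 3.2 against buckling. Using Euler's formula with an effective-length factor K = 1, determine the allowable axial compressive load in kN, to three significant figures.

I = πd⁴/64 = π×84.4⁴/64 = 2.491×10^6 mm⁴.
Effective length L_e = KL = 1×3.12 m = 3120 mm.
Euler critical load P_cr = π²EI/L_e² = π²×205000×2.491×10^6/3120² = 517700 N.
P_allow = P_cr/n = 517700/3.2 = 161800 N.

P_allow = 162 kN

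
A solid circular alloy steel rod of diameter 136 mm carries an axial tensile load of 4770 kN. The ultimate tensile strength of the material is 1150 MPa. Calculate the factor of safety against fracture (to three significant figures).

A = πd²/4 = 14530 mm².
σ = F/A = 4770000/14530 = 328.4 MPa.
n = 1150/328.4 = 3.502.

n = 3.50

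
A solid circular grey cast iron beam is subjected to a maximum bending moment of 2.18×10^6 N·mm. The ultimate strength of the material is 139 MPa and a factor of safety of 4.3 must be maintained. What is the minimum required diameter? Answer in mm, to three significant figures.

d = 88.2 mm

σ_allow = 139/4.3 = 32.33 MPa.
For a solid circular section σ = 32M/(πd³), so d³ = 32M/(π σ_allow) = 32×2180000/(π×32.33) = 686900 mm³.
d = 88.23 mm.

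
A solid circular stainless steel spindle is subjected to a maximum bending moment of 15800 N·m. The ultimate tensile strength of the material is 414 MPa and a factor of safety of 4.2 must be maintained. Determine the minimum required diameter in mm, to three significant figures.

d = 118 mm

σ_allow = 414/4.2 = 98.57 MPa.
For a solid circular section σ = 32M/(πd³), so d³ = 32M/(π σ_allow) = 32×1.5800×10^7/(π×98.57) = 1.633×10^6 mm³.
d = 117.8 mm.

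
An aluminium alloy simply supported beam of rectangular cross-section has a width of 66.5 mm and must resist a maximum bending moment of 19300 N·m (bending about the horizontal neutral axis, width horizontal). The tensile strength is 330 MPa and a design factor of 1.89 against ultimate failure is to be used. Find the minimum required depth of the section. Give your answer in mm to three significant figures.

h = 99.9 mm

σ_allow = 330/1.89 = 174.6 MPa.
For a rectangular section σ = 6M/(bh²), so h² = 6M/(b σ_allow) = 6×1.9300×10^7/(66.5×174.6) = 9973 mm².
h = 99.87 mm.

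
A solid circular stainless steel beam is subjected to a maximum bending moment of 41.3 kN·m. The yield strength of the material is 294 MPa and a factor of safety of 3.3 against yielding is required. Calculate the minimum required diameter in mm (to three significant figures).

σ_allow = 294/3.3 = 89.09 MPa.
For a solid circular section σ = 32M/(πd³), so d³ = 32M/(π σ_allow) = 32×4.1300×10^7/(π×89.09) = 4.722×10^6 mm³.
d = 167.8 mm.

d = 168 mm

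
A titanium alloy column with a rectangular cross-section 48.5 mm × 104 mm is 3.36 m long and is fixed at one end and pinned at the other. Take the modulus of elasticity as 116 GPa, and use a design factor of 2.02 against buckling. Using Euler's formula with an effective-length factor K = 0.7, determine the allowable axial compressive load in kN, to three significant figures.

Buckling occurs about the weak axis: I_min = h·b³/12 = 104×48.5³/12 = 988700 mm⁴ (b = 48.5 mm is the smaller dimension).
Effective length L_e = KL = 0.7×3.36 m = 2352 mm.
Euler critical load P_cr = π²EI/L_e² = π²×116000×988700/2352² = 204600 N.
P_allow = P_cr/n = 204600/2.02 = 101300 N.

P_allow = 101 kN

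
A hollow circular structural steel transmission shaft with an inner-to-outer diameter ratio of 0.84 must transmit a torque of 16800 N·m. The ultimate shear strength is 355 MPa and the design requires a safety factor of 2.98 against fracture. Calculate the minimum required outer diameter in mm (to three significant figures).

d_o = 113 mm

τ_allow = 355/2.98 = 119.1 MPa.
For a hollow shaft τ = 16T/[πd_o³(1−k⁴)] with k = 0.84, so 1−k⁴ = 0.5021.
d_o³ = 16T/[π τ_allow (1−k⁴)] = 16×1.6800×10^7/(π×119.1×0.5021) = 1.430×10^6 mm³.
d_o = 112.7 mm.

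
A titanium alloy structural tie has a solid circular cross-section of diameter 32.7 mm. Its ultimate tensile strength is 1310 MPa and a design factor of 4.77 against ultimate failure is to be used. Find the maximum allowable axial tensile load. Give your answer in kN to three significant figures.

σ_allow = 1310/4.77 = 274.6 MPa.
A = πd²/4 = π×32.7²/4 = 839.8 mm².
F_allow = σ_allow × A = 274.6×839.8 = 230600 N.

F_allow = 231 kN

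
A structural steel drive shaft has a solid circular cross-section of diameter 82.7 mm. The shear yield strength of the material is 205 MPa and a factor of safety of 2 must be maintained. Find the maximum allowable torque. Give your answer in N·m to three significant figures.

τ_allow = 205/2 = 102.5 MPa.
For a solid shaft T_allow = τ_allow·πd³/16; πd³/16 = π×82.7³/16 = 111100 mm³.
T_allow = 102.5×111100 = 1.138×10^7 N·mm = 11380 N·m.

T_allow = 11400 N·m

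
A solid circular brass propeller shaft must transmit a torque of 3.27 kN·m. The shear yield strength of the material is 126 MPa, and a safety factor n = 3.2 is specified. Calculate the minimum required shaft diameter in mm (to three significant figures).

d = 75.1 mm

Allowable shear stress τ_allow = 126/3.2 = 39.38 MPa.
For a solid shaft τ = 16T/(πd³), so d³ = 16T/(π τ_allow) = 16×3270000/(π×39.38) = 423000 mm³.
d = (423000)^(1/3) = 75.06 mm.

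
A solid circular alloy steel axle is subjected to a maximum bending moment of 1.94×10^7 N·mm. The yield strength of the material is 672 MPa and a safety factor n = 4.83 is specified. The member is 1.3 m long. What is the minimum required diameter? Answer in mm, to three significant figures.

σ_allow = 672/4.83 = 139.1 MPa.
For a solid circular section σ = 32M/(πd³), so d³ = 32M/(π σ_allow) = 32×1.9400×10^7/(π×139.1) = 1.420×10^6 mm³.
d = 112.4 mm.

d = 112 mm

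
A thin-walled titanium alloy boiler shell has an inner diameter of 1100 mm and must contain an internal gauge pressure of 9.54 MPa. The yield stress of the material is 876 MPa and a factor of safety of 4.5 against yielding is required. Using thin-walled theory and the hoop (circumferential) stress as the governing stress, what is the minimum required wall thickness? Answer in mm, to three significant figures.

σ_allow = 876/4.5 = 194.7 MPa.
Hoop stress σ_h = pD/(2t), so t = pD/(2σ_allow) = 9.54×1100/(2×194.7) = 26.95 mm.

t = 27.0 mm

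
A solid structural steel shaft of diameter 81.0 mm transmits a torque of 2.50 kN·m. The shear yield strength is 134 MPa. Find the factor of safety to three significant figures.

τ = 16T/(πd³) = 16×2500000/(π×81.0³) = 23.96 MPa.
n = τ_limit/τ = 134/23.96 = 5.593.

n = 5.59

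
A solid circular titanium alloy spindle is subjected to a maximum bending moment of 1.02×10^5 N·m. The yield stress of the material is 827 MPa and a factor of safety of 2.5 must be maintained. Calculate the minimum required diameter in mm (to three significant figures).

d = 146 mm

σ_allow = 827/2.5 = 330.8 MPa.
For a solid circular section σ = 32M/(πd³), so d³ = 32M/(π σ_allow) = 32×1.0200×10^8/(π×330.8) = 3.141×10^6 mm³.
d = 146.4 mm.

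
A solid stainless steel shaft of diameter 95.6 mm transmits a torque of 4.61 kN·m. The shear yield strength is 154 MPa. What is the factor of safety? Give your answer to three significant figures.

n = 5.73

τ = 16T/(πd³) = 16×4610000/(π×95.6³) = 26.87 MPa.
n = τ_limit/τ = 154/26.87 = 5.731.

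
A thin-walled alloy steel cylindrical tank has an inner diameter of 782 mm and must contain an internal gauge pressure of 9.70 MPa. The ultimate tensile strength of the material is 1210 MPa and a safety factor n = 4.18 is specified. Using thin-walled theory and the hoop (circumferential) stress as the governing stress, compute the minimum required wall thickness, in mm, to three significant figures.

σ_allow = 1210/4.18 = 289.5 MPa.
Hoop stress σ_h = pD/(2t), so t = pD/(2σ_allow) = 9.70×782/(2×289.5) = 13.10 mm.

t = 13.1 mm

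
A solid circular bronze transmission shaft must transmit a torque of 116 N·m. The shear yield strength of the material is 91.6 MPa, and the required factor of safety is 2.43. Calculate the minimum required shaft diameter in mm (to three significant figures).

Allowable shear stress τ_allow = 91.6/2.43 = 37.70 MPa.
For a solid shaft τ = 16T/(πd³), so d³ = 16T/(π τ_allow) = 16×116000/(π×37.70) = 15670 mm³.
d = (15670)^(1/3) = 25.03 mm.

d = 25.0 mm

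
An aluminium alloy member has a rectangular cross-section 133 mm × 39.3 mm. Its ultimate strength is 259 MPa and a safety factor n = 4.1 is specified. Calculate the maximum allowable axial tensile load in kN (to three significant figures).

F_allow = 330 kN

σ_allow = 259/4.1 = 63.17 MPa.
A = 133×39.3 = 5227 mm².
F_allow = σ_allow × A = 63.17×5227 = 330200 N.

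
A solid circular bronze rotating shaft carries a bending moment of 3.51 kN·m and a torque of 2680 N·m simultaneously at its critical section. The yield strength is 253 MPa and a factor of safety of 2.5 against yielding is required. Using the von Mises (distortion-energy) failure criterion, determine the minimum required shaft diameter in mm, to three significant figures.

d = 75.1 mm

σ_allow = σ_y/n = 253/2.5 = 101.2 MPa.
For a solid shaft σ_b = 32M/(πd³) and τ = 16T/(πd³), so the von Mises stress is σ' = (16/πd³)·√(4M²+3T²).
√(4M²+3T²) = √(4×(3.510×10^6)² + 3×(2.680×10^6)²) = 8.416×10^6 N·mm.
d³ = 16×8.416×10^6/(π×101.2) = 423500 mm³.
d = 75.10 mm.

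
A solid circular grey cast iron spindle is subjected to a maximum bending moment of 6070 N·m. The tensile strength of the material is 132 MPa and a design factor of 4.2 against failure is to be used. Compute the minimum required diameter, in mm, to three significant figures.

d = 125 mm

σ_allow = 132/4.2 = 31.43 MPa.
For a solid circular section σ = 32M/(πd³), so d³ = 32M/(π σ_allow) = 32×6070000/(π×31.43) = 1.967×10^6 mm³.
d = 125.3 mm.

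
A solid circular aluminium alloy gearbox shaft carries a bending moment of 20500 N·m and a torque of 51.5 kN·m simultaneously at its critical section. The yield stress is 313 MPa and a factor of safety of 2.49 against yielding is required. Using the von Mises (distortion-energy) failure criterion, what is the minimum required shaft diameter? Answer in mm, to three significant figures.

σ_allow = σ_y/n = 313/2.49 = 125.7 MPa.
For a solid shaft σ_b = 32M/(πd³) and τ = 16T/(πd³), so the von Mises stress is σ' = (16/πd³)·√(4M²+3T²).
√(4M²+3T²) = √(4×(2.050×10^7)² + 3×(5.150×10^7)²) = 9.817×10^7 N·mm.
d³ = 16×9.817×10^7/(π×125.7) = 3.978×10^6 mm³.
d = 158.4 mm.

d = 158 mm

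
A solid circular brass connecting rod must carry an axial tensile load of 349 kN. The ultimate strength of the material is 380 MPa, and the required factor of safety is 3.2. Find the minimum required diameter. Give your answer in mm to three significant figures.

Allowable stress σ_allow = 380/3.2 = 118.8 MPa.
Required area A = F/σ_allow = 349000/118.8 = 2939 mm².
A = πd²/4 → d = √(4A/π) = 61.17 mm.

d = 61.2 mm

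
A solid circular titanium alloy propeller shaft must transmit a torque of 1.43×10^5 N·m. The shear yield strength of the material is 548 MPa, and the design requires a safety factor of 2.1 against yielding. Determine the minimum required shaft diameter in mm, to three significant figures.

d = 141 mm

Allowable shear stress τ_allow = 548/2.1 = 261.0 MPa.
For a solid shaft τ = 16T/(πd³), so d³ = 16T/(π τ_allow) = 16×1.4300×10^8/(π×261.0) = 2.791×10^6 mm³.
d = (2.791×10^6)^(1/3) = 140.8 mm.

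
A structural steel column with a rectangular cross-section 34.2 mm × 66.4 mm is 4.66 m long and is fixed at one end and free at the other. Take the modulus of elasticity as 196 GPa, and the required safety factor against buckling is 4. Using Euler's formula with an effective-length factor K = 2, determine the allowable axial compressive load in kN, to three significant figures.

Buckling occurs about the weak axis: I_min = h·b³/12 = 66.4×34.2³/12 = 221300 mm⁴ (b = 34.2 mm is the smaller dimension).
Effective length L_e = KL = 2×4.66 m = 9320 mm.
Euler critical load P_cr = π²EI/L_e² = π²×196000×221300/9320² = 4929 N.
P_allow = P_cr/n = 4929/4 = 1232 N.

P_allow = 1.23 kN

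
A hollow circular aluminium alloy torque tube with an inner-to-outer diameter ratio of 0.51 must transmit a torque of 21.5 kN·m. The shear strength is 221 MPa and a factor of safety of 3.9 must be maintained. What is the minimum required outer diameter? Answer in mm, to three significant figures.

d_o = 127 mm

τ_allow = 221/3.9 = 56.67 MPa.
For a hollow shaft τ = 16T/[πd_o³(1−k⁴)] with k = 0.51, so 1−k⁴ = 0.9323.
d_o³ = 16T/[π τ_allow (1−k⁴)] = 16×2.1500×10^7/(π×56.67×0.9323) = 2.073×10^6 mm³.
d_o = 127.5 mm.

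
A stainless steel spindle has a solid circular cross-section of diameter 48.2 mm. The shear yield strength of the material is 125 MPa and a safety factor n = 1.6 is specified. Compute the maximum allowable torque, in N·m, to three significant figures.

T_allow = 1720 N·m

τ_allow = 125/1.6 = 78.12 MPa.
For a solid shaft T_allow = τ_allow·πd³/16; πd³/16 = π×48.2³/16 = 21990 mm³.
T_allow = 78.12×21990 = 1.718×10^6 N·mm = 1718 N·m.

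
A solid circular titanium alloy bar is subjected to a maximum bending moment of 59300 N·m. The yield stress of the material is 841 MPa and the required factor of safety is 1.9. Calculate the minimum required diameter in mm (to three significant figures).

d = 111 mm

σ_allow = 841/1.9 = 442.6 MPa.
For a solid circular section σ = 32M/(πd³), so d³ = 32M/(π σ_allow) = 32×5.9300×10^7/(π×442.6) = 1.365×10^6 mm³.
d = 110.9 mm.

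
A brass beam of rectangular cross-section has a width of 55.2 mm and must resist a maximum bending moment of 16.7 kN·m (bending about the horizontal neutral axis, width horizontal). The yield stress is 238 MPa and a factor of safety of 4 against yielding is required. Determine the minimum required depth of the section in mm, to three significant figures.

σ_allow = 238/4 = 59.50 MPa.
For a rectangular section σ = 6M/(bh²), so h² = 6M/(b σ_allow) = 6×1.6700×10^7/(55.2×59.50) = 30510 mm².
h = 174.7 mm.

h = 175 mm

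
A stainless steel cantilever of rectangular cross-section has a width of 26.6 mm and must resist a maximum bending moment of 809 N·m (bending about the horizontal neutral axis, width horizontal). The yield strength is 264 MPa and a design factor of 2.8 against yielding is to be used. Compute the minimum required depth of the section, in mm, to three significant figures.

h = 44.0 mm

σ_allow = 264/2.8 = 94.29 MPa.
For a rectangular section σ = 6M/(bh²), so h² = 6M/(b σ_allow) = 6×809000/(26.6×94.29) = 1935 mm².
h = 43.99 mm.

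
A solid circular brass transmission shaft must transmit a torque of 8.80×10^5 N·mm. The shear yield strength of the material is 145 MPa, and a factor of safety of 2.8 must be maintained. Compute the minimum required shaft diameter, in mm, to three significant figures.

Allowable shear stress τ_allow = 145/2.8 = 51.79 MPa.
For a solid shaft τ = 16T/(πd³), so d³ = 16T/(π τ_allow) = 16×880000/(π×51.79) = 86550 mm³.
d = (86550)^(1/3) = 44.23 mm.

d = 44.2 mm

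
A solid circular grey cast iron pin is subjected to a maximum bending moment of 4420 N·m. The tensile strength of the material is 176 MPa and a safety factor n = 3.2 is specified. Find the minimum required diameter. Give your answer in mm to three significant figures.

d = 93.5 mm

σ_allow = 176/3.2 = 55.00 MPa.
For a solid circular section σ = 32M/(πd³), so d³ = 32M/(π σ_allow) = 32×4420000/(π×55.00) = 818600 mm³.
d = 93.54 mm.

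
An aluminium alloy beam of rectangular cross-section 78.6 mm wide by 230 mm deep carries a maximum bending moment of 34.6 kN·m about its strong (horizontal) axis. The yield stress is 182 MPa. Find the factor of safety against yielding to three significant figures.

n = 3.65

Section modulus S = bh²/6 = 78.6×230²/6 = 693000 mm³.
σ = M/S = 3.4600×10^7/693000 = 49.93 MPa.
n = 182/49.93 = 3.645.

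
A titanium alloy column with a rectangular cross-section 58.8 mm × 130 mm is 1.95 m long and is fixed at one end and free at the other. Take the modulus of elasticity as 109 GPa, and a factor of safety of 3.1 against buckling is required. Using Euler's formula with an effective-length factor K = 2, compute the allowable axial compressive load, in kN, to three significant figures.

Buckling occurs about the weak axis: I_min = h·b³/12 = 130×58.8³/12 = 2.202×10^6 mm⁴ (b = 58.8 mm is the smaller dimension).
Effective length L_e = KL = 2×1.95 m = 3900 mm.
Euler critical load P_cr = π²EI/L_e² = π²×109000×2.202×10^6/3900² = 155800 N.
P_allow = P_cr/n = 155800/3.1 = 50250 N.

P_allow = 50.2 kN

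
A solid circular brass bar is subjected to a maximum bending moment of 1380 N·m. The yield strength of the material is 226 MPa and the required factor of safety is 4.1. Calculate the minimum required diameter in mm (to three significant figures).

σ_allow = 226/4.1 = 55.12 MPa.
For a solid circular section σ = 32M/(πd³), so d³ = 32M/(π σ_allow) = 32×1380000/(π×55.12) = 255000 mm³.
d = 63.41 mm.

d = 63.4 mm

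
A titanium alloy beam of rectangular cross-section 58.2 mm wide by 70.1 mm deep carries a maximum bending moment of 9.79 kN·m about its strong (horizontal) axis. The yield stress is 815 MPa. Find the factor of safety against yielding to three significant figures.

n = 3.97

Section modulus S = bh²/6 = 58.2×70.1²/6 = 47670 mm³.
σ = M/S = 9790000/47670 = 205.4 MPa.
n = 815/205.4 = 3.968.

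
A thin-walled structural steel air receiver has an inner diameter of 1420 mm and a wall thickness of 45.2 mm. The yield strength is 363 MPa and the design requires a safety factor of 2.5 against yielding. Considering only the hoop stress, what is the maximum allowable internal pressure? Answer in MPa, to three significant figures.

σ_allow = 363/2.5 = 145.2 MPa.
σ_h = pD/(2t) → p_allow = 2σ_allow t/D = 2×145.2×45.2/1420 = 9.244 MPa.

p_allow = 9.24 MPa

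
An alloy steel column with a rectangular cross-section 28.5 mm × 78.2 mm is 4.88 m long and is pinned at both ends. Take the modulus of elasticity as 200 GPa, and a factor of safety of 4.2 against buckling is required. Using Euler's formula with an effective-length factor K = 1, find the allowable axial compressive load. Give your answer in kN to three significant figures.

P_allow = 2.98 kN

Buckling occurs about the weak axis: I_min = h·b³/12 = 78.2×28.5³/12 = 150900 mm⁴ (b = 28.5 mm is the smaller dimension).
Effective length L_e = KL = 1×4.88 m = 4880 mm.
Euler critical load P_cr = π²EI/L_e² = π²×200000×150900/4880² = 12500 N.
P_allow = P_cr/n = 12500/4.2 = 2977 N.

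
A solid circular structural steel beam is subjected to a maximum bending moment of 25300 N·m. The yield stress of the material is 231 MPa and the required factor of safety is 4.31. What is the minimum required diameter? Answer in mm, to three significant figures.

d = 169 mm

σ_allow = 231/4.31 = 53.60 MPa.
For a solid circular section σ = 32M/(πd³), so d³ = 32M/(π σ_allow) = 32×2.5300×10^7/(π×53.60) = 4.808×10^6 mm³.
d = 168.8 mm.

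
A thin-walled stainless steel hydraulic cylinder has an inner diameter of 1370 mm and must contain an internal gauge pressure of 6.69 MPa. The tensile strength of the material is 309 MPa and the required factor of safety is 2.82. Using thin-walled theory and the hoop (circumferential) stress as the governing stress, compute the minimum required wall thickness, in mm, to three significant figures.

t = 41.8 mm

σ_allow = 309/2.82 = 109.6 MPa.
Hoop stress σ_h = pD/(2t), so t = pD/(2σ_allow) = 6.69×1370/(2×109.6) = 41.82 mm.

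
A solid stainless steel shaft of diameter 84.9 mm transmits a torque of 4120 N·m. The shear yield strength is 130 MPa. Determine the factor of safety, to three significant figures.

n = 3.79

τ = 16T/(πd³) = 16×4120000/(π×84.9³) = 34.29 MPa.
n = τ_limit/τ = 130/34.29 = 3.791.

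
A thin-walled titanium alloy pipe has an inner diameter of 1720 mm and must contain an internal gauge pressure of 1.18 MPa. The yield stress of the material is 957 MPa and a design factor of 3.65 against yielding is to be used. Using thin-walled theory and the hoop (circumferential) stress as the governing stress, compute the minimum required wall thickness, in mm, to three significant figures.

t = 3.87 mm

σ_allow = 957/3.65 = 262.2 MPa.
Hoop stress σ_h = pD/(2t), so t = pD/(2σ_allow) = 1.18×1720/(2×262.2) = 3.870 mm.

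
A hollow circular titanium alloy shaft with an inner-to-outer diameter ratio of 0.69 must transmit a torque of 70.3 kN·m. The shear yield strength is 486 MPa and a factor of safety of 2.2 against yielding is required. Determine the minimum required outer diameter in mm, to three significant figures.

τ_allow = 486/2.2 = 220.9 MPa.
For a hollow shaft τ = 16T/[πd_o³(1−k⁴)] with k = 0.69, so 1−k⁴ = 0.7733.
d_o³ = 16T/[π τ_allow (1−k⁴)] = 16×7.0300×10^7/(π×220.9×0.7733) = 2.096×10^6 mm³.
d_o = 128.0 mm.

d_o = 128 mm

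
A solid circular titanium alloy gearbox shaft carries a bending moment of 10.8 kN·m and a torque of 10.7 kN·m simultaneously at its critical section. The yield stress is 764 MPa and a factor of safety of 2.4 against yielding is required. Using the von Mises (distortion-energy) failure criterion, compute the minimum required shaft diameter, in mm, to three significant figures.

σ_allow = σ_y/n = 764/2.4 = 318.3 MPa.
For a solid shaft σ_b = 32M/(πd³) and τ = 16T/(πd³), so the von Mises stress is σ' = (16/πd³)·√(4M²+3T²).
√(4M²+3T²) = √(4×(1.080×10^7)² + 3×(1.070×10^7)²) = 2.846×10^7 N·mm.
d³ = 16×2.846×10^7/(π×318.3) = 455300 mm³.
d = 76.93 mm.

d = 76.9 mm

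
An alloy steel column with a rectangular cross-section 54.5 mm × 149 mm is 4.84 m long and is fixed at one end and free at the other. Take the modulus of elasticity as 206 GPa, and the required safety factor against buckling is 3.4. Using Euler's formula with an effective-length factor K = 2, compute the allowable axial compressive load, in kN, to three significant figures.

Buckling occurs about the weak axis: I_min = h·b³/12 = 149×54.5³/12 = 2.010×10^6 mm⁴ (b = 54.5 mm is the smaller dimension).
Effective length L_e = KL = 2×4.84 m = 9680 mm.
Euler critical load P_cr = π²EI/L_e² = π²×206000×2.010×10^6/9680² = 43610 N.
P_allow = P_cr/n = 43610/3.4 = 12830 N.

P_allow = 12.8 kN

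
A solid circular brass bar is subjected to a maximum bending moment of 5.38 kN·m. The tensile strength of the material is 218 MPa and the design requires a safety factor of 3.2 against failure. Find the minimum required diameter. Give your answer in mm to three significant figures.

σ_allow = 218/3.2 = 68.12 MPa.
For a solid circular section σ = 32M/(πd³), so d³ = 32M/(π σ_allow) = 32×5380000/(π×68.12) = 804400 mm³.
d = 93.00 mm.

d = 93.0 mm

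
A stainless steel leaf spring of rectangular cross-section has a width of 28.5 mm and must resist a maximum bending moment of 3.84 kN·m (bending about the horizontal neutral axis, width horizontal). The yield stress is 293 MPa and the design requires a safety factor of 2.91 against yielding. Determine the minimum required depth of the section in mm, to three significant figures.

h = 89.6 mm

σ_allow = 293/2.91 = 100.7 MPa.
For a rectangular section σ = 6M/(bh²), so h² = 6M/(b σ_allow) = 6×3840000/(28.5×100.7) = 8029 mm².
h = 89.60 mm.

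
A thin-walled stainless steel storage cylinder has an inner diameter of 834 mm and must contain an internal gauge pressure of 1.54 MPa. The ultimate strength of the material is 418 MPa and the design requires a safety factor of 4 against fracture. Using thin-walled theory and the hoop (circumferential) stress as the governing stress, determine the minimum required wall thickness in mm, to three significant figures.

t = 6.15 mm

σ_allow = 418/4 = 104.5 MPa.
Hoop stress σ_h = pD/(2t), so t = pD/(2σ_allow) = 1.54×834/(2×104.5) = 6.145 mm.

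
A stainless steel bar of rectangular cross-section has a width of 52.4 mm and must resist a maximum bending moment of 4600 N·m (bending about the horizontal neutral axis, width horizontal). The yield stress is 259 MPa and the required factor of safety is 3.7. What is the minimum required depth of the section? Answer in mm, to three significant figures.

σ_allow = 259/3.7 = 70.00 MPa.
For a rectangular section σ = 6M/(bh²), so h² = 6M/(b σ_allow) = 6×4600000/(52.4×70.00) = 7525 mm².
h = 86.74 mm.

h = 86.7 mm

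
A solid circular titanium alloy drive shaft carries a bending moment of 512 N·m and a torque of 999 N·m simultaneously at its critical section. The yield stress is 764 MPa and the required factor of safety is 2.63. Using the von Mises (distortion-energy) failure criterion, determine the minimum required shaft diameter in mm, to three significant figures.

σ_allow = σ_y/n = 764/2.63 = 290.5 MPa.
For a solid shaft σ_b = 32M/(πd³) and τ = 16T/(πd³), so the von Mises stress is σ' = (16/πd³)·√(4M²+3T²).
√(4M²+3T²) = √(4×(512000)² + 3×(999000)²) = 2.011×10^6 N·mm.
d³ = 16×2.011×10^6/(π×290.5) = 35250 mm³.
d = 32.79 mm.

d = 32.8 mm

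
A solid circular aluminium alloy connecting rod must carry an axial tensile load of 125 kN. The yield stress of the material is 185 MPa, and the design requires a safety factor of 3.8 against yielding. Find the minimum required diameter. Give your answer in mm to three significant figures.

Allowable stress σ_allow = 185/3.8 = 48.68 MPa.
Required area A = F/σ_allow = 125000/48.68 = 2568 mm².
A = πd²/4 → d = √(4A/π) = 57.18 mm.

d = 57.2 mm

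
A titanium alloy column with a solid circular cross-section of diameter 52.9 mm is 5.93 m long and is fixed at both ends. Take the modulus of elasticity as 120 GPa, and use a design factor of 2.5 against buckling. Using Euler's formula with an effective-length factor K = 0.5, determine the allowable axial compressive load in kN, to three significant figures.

P_allow = 20.7 kN

I = πd⁴/64 = π×52.9⁴/64 = 384400 mm⁴.
Effective length L_e = KL = 0.5×5.93 m = 2965 mm.
Euler critical load P_cr = π²EI/L_e² = π²×120000×384400/2965² = 51790 N.
P_allow = P_cr/n = 51790/2.5 = 20710 N.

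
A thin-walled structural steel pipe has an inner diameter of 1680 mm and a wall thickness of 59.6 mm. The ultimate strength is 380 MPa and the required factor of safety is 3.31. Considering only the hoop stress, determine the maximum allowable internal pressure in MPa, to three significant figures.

σ_allow = 380/3.31 = 114.8 MPa.
σ_h = pD/(2t) → p_allow = 2σ_allow t/D = 2×114.8×59.6/1680 = 8.146 MPa.

p_allow = 8.15 MPa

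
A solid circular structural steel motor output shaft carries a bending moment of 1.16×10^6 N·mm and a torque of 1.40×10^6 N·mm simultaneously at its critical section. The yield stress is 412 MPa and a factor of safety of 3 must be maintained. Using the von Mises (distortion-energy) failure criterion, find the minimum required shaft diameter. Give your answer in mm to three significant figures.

σ_allow = σ_y/n = 412/3 = 137.3 MPa.
For a solid shaft σ_b = 32M/(πd³) and τ = 16T/(πd³), so the von Mises stress is σ' = (16/πd³)·√(4M²+3T²).
√(4M²+3T²) = √(4×(1.160×10^6)² + 3×(1.400×10^6)²) = 3.356×10^6 N·mm.
d³ = 16×3.356×10^6/(π×137.3) = 124500 mm³.
d = 49.93 mm.

d = 49.9 mm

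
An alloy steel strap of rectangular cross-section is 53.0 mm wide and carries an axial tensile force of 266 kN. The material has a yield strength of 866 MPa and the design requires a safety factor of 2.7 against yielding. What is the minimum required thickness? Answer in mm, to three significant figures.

σ_allow = 866/2.7 = 320.7 MPa.
Required area A = F/σ_allow = 266000/320.7 = 829.3 mm².
t = A/w = 829.3/53.0 = 15.65 mm.

t = 15.6 mm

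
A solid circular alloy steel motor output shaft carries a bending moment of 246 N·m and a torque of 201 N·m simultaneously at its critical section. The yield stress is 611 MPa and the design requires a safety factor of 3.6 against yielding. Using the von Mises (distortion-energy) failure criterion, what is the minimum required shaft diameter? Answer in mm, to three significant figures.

σ_allow = σ_y/n = 611/3.6 = 169.7 MPa.
For a solid shaft σ_b = 32M/(πd³) and τ = 16T/(πd³), so the von Mises stress is σ' = (16/πd³)·√(4M²+3T²).
√(4M²+3T²) = √(4×(246000)² + 3×(201000)²) = 602700 N·mm.
d³ = 16×602700/(π×169.7) = 18090 mm³.
d = 26.25 mm.

d = 26.2 mm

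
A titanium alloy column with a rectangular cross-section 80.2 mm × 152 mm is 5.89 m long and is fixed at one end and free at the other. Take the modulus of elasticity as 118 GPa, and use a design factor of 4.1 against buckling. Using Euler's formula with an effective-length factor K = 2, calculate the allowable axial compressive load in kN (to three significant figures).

Buckling occurs about the weak axis: I_min = h·b³/12 = 152×80.2³/12 = 6.534×10^6 mm⁴ (b = 80.2 mm is the smaller dimension).
Effective length L_e = KL = 2×5.89 m = 11780 mm.
Euler critical load P_cr = π²EI/L_e² = π²×118000×6.534×10^6/11780² = 54840 N.
P_allow = P_cr/n = 54840/4.1 = 13370 N.

P_allow = 13.4 kN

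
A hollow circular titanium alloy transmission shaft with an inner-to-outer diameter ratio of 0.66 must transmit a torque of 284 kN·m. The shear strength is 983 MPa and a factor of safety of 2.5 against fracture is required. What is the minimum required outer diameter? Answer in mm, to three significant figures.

τ_allow = 983/2.5 = 393.2 MPa.
For a hollow shaft τ = 16T/[πd_o³(1−k⁴)] with k = 0.66, so 1−k⁴ = 0.8103.
d_o³ = 16T/[π τ_allow (1−k⁴)] = 16×2.8400×10^8/(π×393.2×0.8103) = 4.540×10^6 mm³.
d_o = 165.6 mm.

d_o = 166 mm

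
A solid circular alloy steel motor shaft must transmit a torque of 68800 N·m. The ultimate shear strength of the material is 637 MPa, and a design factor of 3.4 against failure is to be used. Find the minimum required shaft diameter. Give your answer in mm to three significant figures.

Allowable shear stress τ_allow = 637/3.4 = 187.4 MPa.
For a solid shaft τ = 16T/(πd³), so d³ = 16T/(π τ_allow) = 16×6.8800×10^7/(π×187.4) = 1.870×10^6 mm³.
d = (1.870×10^6)^(1/3) = 123.2 mm.

d = 123 mm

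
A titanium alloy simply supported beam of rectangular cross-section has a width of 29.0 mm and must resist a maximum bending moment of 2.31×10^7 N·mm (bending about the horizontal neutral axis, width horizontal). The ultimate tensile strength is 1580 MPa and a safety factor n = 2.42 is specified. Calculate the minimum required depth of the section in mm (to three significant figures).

σ_allow = 1580/2.42 = 652.9 MPa.
For a rectangular section σ = 6M/(bh²), so h² = 6M/(b σ_allow) = 6×2.3100×10^7/(29.0×652.9) = 7320 mm².
h = 85.56 mm.

h = 85.6 mm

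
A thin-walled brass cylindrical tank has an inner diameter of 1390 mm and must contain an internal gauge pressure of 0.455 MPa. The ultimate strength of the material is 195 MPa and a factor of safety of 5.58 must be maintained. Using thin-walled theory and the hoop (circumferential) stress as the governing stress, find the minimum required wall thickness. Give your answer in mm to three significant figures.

t = 9.05 mm

σ_allow = 195/5.58 = 34.95 MPa.
Hoop stress σ_h = pD/(2t), so t = pD/(2σ_allow) = 0.455×1390/(2×34.95) = 9.049 mm.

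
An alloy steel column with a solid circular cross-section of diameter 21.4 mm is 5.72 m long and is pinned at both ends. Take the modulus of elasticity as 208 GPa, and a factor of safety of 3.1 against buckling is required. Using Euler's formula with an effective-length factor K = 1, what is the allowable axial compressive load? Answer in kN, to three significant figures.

I = πd⁴/64 = π×21.4⁴/64 = 10290 mm⁴.
Effective length L_e = KL = 1×5.72 m = 5720 mm.
Euler critical load P_cr = π²EI/L_e² = π²×208000×10290/5720² = 645.9 N.
P_allow = P_cr/n = 645.9/3.1 = 208.4 N.

P_allow = 0.208 kN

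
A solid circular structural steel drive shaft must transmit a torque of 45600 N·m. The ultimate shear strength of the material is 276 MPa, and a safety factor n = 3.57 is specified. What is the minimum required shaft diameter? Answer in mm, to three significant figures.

Allowable shear stress τ_allow = 276/3.57 = 77.31 MPa.
For a solid shaft τ = 16T/(πd³), so d³ = 16T/(π τ_allow) = 16×4.5600×10^7/(π×77.31) = 3.004×10^6 mm³.
d = (3.004×10^6)^(1/3) = 144.3 mm.

d = 144 mm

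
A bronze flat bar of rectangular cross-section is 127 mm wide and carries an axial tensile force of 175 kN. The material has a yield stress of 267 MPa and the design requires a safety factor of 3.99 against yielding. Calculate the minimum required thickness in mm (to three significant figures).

σ_allow = 267/3.99 = 66.92 MPa.
Required area A = F/σ_allow = 175000/66.92 = 2615 mm².
t = A/w = 2615/127 = 20.59 mm.

t = 20.6 mm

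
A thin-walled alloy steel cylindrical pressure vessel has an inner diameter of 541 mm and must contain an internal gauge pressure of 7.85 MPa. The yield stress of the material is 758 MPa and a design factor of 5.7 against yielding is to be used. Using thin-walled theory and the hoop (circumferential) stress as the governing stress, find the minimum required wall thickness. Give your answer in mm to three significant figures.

t = 16.0 mm

σ_allow = 758/5.7 = 133.0 MPa.
Hoop stress σ_h = pD/(2t), so t = pD/(2σ_allow) = 7.85×541/(2×133.0) = 15.97 mm.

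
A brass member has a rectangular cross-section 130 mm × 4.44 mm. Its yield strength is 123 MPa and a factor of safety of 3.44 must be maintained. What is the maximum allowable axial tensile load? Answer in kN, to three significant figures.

F_allow = 20.6 kN

σ_allow = 123/3.44 = 35.76 MPa.
A = 130×4.44 = 577.2 mm².
F_allow = σ_allow × A = 35.76×577.2 = 20640 N.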